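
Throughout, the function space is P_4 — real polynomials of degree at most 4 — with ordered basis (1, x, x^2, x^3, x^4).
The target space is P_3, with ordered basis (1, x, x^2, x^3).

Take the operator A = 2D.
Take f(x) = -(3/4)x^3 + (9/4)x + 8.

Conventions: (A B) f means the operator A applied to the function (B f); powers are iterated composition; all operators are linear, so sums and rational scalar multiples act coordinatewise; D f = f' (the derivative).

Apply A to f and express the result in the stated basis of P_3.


the result is g(x) = -(9/2)x^2 + 9/2

D f = -(9/4)x^2 + 9/4
(2D) f = -(9/2)x^2 + 9/2


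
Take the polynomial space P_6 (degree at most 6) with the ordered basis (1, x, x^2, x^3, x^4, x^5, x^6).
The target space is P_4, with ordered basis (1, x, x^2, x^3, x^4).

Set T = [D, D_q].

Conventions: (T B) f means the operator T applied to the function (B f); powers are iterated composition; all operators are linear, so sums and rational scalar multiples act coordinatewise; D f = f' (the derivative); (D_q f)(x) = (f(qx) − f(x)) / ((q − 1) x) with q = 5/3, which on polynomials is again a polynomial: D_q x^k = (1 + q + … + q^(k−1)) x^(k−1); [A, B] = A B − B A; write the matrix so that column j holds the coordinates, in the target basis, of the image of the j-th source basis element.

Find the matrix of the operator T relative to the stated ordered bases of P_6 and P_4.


image of 1: 0
image of x: 0
image of x^2: 2/3
image of x^3: (26/9)x
image of x^4: (76/9)x^2
image of x^5: (1684/81)x^3
image of x^6: (11302/243)x^4
each image's coordinates form column j of the matrix

the matrix is [[0, 0, 2/3, 0, 0, 0, 0]; [0, 0, 0, 26/9, 0, 0, 0]; [0, 0, 0, 0, 76/9, 0, 0]; [0, 0, 0, 0, 0, 1684/81, 0]; [0, 0, 0, 0, 0, 0, 11302/243]] (rows listed top to bottom)


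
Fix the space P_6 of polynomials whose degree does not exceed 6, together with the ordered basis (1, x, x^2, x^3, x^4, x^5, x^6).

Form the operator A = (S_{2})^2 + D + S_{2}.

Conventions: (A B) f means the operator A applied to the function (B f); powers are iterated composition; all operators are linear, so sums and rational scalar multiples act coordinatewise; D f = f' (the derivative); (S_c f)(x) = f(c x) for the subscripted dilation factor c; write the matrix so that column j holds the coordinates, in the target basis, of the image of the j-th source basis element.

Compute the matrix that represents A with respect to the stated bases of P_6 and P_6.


the matrix is [[2, 1, 0, 0, 0, 0, 0]; [0, 6, 2, 0, 0, 0, 0]; [0, 0, 20, 3, 0, 0, 0]; [0, 0, 0, 72, 4, 0, 0]; [0, 0, 0, 0, 272, 5, 0]; [0, 0, 0, 0, 0, 1056, 6]; [0, 0, 0, 0, 0, 0, 4160]] (rows listed top to bottom)

image of 1: 2
image of x: 6x + 1
image of x^2: 20x^2 + 2x
image of x^3: 72x^3 + 3x^2
image of x^4: 272x^4 + 4x^3
image of x^5: 1056x^5 + 5x^4
image of x^6: 4160x^6 + 6x^5
each image's coordinates form column j of the matrix


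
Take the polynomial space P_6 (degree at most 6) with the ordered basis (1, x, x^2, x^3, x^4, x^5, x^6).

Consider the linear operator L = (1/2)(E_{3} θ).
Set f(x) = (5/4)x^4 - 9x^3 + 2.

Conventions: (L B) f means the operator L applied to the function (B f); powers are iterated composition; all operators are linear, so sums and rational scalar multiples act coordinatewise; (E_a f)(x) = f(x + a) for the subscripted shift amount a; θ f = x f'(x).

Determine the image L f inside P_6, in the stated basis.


θ f = 5x^4 - 27x^3
E_{3} θ f = 5x^4 + 33x^3 + 27x^2 - 189x - 324
((1/2)(E_{3} θ)) f = (5/2)x^4 + (33/2)x^3 + (27/2)x^2 - (189/2)x - 162

g(x) = (5/2)x^4 + (33/2)x^3 + (27/2)x^2 - (189/2)x - 162


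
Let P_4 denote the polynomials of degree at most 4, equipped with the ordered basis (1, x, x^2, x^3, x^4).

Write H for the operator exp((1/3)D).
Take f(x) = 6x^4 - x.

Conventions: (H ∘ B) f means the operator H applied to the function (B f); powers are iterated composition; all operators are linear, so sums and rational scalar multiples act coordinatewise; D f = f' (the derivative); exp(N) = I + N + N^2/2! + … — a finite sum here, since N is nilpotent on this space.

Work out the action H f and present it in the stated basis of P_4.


order-1 term: 8x^3 - 1/3
order-2 term: 4x^2
order-3 term: (8/9)x
order-4 term: 2/27
the series for exp((1/3)D) f terminates at order 4
exp((1/3)D) f = 6x^4 + 8x^3 + 4x^2 - (1/9)x - 7/27

the result is g(x) = 6x^4 + 8x^3 + 4x^2 - (1/9)x - 7/27


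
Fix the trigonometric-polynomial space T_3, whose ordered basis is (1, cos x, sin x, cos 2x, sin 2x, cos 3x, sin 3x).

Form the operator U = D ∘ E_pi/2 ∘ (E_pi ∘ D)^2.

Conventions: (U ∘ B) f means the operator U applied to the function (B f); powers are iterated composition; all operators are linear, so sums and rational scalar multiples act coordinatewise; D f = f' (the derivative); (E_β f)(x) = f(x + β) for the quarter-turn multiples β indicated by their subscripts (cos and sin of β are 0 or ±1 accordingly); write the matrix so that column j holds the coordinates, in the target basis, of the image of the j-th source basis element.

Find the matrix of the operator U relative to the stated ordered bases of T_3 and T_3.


image of 1: 0
image of cos x: cos x
image of sin x: sin x
image of cos 2x: -8sin 2x
image of sin 2x: 8cos 2x
image of cos 3x: -27cos 3x
image of sin 3x: -27sin 3x
each image's coordinates form column j of the matrix

the matrix is [[0, 0, 0, 0, 0, 0, 0]; [0, 1, 0, 0, 0, 0, 0]; [0, 0, 1, 0, 0, 0, 0]; [0, 0, 0, 0, 8, 0, 0]; [0, 0, 0, -8, 0, 0, 0]; [0, 0, 0, 0, 0, -27, 0]; [0, 0, 0, 0, 0, 0, -27]] (rows listed top to bottom)


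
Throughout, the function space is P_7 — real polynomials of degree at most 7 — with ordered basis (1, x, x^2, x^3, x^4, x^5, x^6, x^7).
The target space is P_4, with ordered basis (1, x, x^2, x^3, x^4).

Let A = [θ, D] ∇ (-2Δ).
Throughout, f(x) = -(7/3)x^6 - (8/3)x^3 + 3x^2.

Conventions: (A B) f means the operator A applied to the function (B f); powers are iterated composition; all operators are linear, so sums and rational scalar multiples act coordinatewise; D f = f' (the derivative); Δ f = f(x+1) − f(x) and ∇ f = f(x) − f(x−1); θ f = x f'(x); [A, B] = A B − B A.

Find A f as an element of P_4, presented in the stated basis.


g(x) = -560x^3 - 280x - 32

Δ f = -14x^5 - 35x^4 - (140/3)x^3 - 43x^2 - 16x - 2
(-2Δ) f = 28x^5 + 70x^4 + (280/3)x^3 + 86x^2 + 32x + 4
∇ (-2Δ) f = 140x^4 + 140x^2 + 32x - 8/3
D ∇ (-2Δ) f = 560x^3 + 280x + 32
θ D ∇ (-2Δ) f = 1680x^3 + 280x
θ ∇ (-2Δ) f = 560x^4 + 280x^2 + 32x
D θ ∇ (-2Δ) f = 2240x^3 + 560x + 32
[θ, D] ∇ (-2Δ) f = -560x^3 - 280x - 32


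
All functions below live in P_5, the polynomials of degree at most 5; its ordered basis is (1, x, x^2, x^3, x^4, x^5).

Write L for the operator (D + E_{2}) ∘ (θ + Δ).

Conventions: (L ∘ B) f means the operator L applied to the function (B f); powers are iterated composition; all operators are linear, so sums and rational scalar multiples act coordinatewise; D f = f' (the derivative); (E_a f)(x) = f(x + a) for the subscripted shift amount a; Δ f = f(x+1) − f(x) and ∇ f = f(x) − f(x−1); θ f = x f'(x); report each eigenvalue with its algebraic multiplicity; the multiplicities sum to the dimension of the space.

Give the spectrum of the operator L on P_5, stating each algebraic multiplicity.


λ = 0 (multiplicity 1), λ = 1 (multiplicity 1), λ = 2 (multiplicity 1), λ = 3 (multiplicity 1), λ = 4 (multiplicity 1), λ = 5 (multiplicity 1)

image of 1: 0
image of x: x + 4
image of x^2: 2x^2 + 14x + 15
image of x^3: 3x^3 + 30x^2 + 57x + 46
image of x^4: 4x^4 + 52x^3 + 138x^2 + 216x + 133
image of x^5: 5x^5 + 80x^4 + 270x^3 + 620x^2 + 745x + 376
the matrix is upper triangular; its diagonal is (0, 1, 2, 3, 4, 5)
for a triangular matrix the eigenvalues are the diagonal entries, with algebraic multiplicity their repetition count


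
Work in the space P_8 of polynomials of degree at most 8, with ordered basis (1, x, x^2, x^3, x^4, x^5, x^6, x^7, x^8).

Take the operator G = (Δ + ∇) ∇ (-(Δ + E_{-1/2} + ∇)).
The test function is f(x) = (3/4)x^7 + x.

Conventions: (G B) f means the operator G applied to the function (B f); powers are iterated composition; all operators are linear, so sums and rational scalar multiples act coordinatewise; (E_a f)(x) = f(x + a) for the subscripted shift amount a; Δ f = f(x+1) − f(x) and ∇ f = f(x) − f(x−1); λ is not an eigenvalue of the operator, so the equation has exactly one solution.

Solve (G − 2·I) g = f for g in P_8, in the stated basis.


the image equals g(x) = -(3/8)x^7 + (63/4)x^5 + (315/4)x^4 - (3255/8)x^3 - (10395/8)x^2 + (39679/64)x + 301329/64

write g with unknown coordinates in the stated basis and equate coefficients in (G − 2·I) g = f
solving from the highest basis element down gives g = -(3/8)x^7 + (63/4)x^5 + (315/4)x^4 - (3255/8)x^3 - (10395/8)x^2 + (39679/64)x + 301329/64
check: G g = (63/2)x^5 + (315/2)x^4 - (3255/4)x^3 - (10395/4)x^2 + (39711/32)x + 301329/32
so G g − 2·g = (3/4)x^7 + x = f ✓


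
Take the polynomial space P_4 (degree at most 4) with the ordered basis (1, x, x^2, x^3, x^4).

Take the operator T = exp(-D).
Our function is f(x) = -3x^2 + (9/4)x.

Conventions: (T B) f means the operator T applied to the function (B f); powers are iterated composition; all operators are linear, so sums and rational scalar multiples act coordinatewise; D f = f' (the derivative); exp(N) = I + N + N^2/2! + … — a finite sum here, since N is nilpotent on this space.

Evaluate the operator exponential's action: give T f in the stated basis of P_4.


the image equals g(x) = -3x^2 + (33/4)x - 21/4

order-1 term: 6x - 9/4
order-2 term: -3
the series for exp(-D) f terminates at order 2
exp(-D) f = -3x^2 + (33/4)x - 21/4


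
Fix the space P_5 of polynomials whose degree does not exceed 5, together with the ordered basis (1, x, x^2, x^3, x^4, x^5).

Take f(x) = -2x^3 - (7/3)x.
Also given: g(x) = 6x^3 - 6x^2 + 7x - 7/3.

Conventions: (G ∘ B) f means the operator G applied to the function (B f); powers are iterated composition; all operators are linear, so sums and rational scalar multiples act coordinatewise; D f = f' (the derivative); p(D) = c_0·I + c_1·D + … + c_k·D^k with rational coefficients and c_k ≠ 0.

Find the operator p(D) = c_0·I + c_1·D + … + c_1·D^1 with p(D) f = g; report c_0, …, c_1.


p(D) = -3·I + D, i.e. c_0 = -3, c_1 = 1

D^0 f = -2x^3 - (7/3)x
D^1 f = -6x^2 - 7/3
matching coefficients of g against c_0 f + c_1 Df + … from the top degree down determines the c_i
solution: c_0 = -3, c_1 = 1


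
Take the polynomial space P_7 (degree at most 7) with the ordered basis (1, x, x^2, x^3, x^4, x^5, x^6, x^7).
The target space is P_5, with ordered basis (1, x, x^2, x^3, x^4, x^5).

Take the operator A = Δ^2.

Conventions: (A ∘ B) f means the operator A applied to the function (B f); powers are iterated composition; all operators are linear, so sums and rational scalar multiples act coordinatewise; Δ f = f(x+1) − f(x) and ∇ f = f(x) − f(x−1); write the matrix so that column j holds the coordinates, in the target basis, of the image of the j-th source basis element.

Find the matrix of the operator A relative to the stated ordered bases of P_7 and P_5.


the matrix is [[0, 0, 2, 6, 14, 30, 62, 126]; [0, 0, 0, 6, 24, 70, 180, 434]; [0, 0, 0, 0, 12, 60, 210, 630]; [0, 0, 0, 0, 0, 20, 120, 490]; [0, 0, 0, 0, 0, 0, 30, 210]; [0, 0, 0, 0, 0, 0, 0, 42]] (rows listed top to bottom)

image of 1: 0
image of x: 0
image of x^2: 2
image of x^3: 6x + 6
image of x^4: 12x^2 + 24x + 14
image of x^5: 20x^3 + 60x^2 + 70x + 30
image of x^6: 30x^4 + 120x^3 + 210x^2 + 180x + 62
image of x^7: 42x^5 + 210x^4 + 490x^3 + 630x^2 + 434x + 126
each image's coordinates form column j of the matrix


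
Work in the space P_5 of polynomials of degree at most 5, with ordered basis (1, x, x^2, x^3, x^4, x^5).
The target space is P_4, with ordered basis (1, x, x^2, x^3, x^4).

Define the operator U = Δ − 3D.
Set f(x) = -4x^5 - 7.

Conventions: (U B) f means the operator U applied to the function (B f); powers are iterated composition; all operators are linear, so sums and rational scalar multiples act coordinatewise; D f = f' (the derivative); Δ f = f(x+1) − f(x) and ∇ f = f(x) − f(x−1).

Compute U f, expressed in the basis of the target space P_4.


Δ f = -20x^4 - 40x^3 - 40x^2 - 20x - 4
D f = -20x^4
(-3D) f = 60x^4
(Δ − 3D) f = 40x^4 - 40x^3 - 40x^2 - 20x - 4

g(x) = 40x^4 - 40x^3 - 40x^2 - 20x - 4


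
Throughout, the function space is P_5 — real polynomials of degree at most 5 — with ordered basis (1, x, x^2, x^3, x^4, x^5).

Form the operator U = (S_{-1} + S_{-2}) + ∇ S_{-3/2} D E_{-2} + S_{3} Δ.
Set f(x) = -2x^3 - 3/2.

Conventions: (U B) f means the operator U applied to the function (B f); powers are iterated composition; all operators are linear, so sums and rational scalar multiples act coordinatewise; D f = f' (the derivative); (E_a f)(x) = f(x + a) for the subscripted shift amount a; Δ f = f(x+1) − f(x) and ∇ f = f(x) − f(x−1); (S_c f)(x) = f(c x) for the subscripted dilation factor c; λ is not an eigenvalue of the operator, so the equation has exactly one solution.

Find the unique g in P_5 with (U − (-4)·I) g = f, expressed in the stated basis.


the result is g(x) = (2/5)x^3 - (6/5)x^2 - (9/5)x - 7/6

write g with unknown coordinates in the stated basis and equate coefficients in (U − (-4)·I) g = f
solving from the highest basis element down gives g = (2/5)x^3 - (6/5)x^2 - (9/5)x - 7/6
check: U g = -(18/5)x^3 + (24/5)x^2 + (36/5)x + 19/6
so U g − (-4)·g = -2x^3 - 3/2 = f ✓


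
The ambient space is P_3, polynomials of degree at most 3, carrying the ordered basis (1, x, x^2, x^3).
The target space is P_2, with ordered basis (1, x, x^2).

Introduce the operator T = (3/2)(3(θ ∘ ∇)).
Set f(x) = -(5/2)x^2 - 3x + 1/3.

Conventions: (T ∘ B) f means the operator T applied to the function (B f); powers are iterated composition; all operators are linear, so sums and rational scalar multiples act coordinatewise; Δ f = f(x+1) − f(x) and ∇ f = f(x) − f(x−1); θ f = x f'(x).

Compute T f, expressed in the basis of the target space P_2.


∇ f = -5x - 1/2
θ ∇ f = -5x
(3(θ ∘ ∇)) f = -15x
((3/2)(3(θ ∘ ∇))) f = -(45/2)x

the image equals g(x) = -(45/2)x


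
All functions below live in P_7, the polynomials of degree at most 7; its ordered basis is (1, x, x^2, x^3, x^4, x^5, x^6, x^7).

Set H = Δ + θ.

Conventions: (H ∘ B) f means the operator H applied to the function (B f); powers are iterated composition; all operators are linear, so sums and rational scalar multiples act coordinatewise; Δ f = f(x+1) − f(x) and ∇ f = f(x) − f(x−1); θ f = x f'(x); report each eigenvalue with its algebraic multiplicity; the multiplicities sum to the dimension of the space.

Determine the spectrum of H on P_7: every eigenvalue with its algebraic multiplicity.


λ = 0 (multiplicity 1), λ = 1 (multiplicity 1), λ = 2 (multiplicity 1), λ = 3 (multiplicity 1), λ = 4 (multiplicity 1), λ = 5 (multiplicity 1), λ = 6 (multiplicity 1), λ = 7 (multiplicity 1)

image of 1: 0
image of x: x + 1
image of x^2: 2x^2 + 2x + 1
image of x^3: 3x^3 + 3x^2 + 3x + 1
image of x^4: 4x^4 + 4x^3 + 6x^2 + 4x + 1
image of x^5: 5x^5 + 5x^4 + 10x^3 + 10x^2 + 5x + 1
image of x^6: 6x^6 + 6x^5 + 15x^4 + 20x^3 + 15x^2 + 6x + 1
image of x^7: 7x^7 + 7x^6 + 21x^5 + 35x^4 + 35x^3 + 21x^2 + 7x + 1
the matrix is upper triangular; its diagonal is (0, 1, 2, 3, 4, 5, 6, 7)
for a triangular matrix the eigenvalues are the diagonal entries, with algebraic multiplicity their repetition count


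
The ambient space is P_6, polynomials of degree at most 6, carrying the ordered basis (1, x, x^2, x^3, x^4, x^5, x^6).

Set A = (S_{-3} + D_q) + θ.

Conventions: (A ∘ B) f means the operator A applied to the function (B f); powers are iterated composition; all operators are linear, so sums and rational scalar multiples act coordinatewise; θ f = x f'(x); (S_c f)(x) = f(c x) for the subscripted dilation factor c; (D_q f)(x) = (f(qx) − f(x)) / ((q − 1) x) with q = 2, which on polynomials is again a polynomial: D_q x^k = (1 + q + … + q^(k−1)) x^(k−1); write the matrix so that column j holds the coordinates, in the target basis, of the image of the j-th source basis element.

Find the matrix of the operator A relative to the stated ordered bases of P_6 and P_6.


the matrix is [[1, 1, 0, 0, 0, 0, 0]; [0, -2, 3, 0, 0, 0, 0]; [0, 0, 11, 7, 0, 0, 0]; [0, 0, 0, -24, 15, 0, 0]; [0, 0, 0, 0, 85, 31, 0]; [0, 0, 0, 0, 0, -238, 63]; [0, 0, 0, 0, 0, 0, 735]] (rows listed top to bottom)

image of 1: 1
image of x: -2x + 1
image of x^2: 11x^2 + 3x
image of x^3: -24x^3 + 7x^2
image of x^4: 85x^4 + 15x^3
image of x^5: -238x^5 + 31x^4
image of x^6: 735x^6 + 63x^5
each image's coordinates form column j of the matrix


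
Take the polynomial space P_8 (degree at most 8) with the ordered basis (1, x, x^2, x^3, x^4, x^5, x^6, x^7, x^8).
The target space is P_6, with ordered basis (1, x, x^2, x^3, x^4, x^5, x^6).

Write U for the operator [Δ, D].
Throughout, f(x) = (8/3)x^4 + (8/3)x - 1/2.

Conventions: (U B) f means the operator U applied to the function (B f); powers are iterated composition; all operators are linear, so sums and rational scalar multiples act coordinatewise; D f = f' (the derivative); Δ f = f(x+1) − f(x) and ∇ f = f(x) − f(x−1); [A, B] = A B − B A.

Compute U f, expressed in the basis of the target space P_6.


the image equals g(x) = 0

D f = (32/3)x^3 + 8/3
Δ D f = 32x^2 + 32x + 32/3
Δ f = (32/3)x^3 + 16x^2 + (32/3)x + 16/3
D Δ f = 32x^2 + 32x + 32/3
[Δ, D] f = 0


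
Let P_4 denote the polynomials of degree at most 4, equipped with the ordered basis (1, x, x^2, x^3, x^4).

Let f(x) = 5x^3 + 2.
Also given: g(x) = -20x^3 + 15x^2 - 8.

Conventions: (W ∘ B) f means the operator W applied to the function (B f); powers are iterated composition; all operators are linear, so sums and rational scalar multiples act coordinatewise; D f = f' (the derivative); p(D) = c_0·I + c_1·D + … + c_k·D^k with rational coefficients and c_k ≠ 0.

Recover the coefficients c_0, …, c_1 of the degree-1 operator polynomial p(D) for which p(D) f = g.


D^0 f = 5x^3 + 2
D^1 f = 15x^2
matching coefficients of g against c_0 f + c_1 Df + … from the top degree down determines the c_i
solution: c_0 = -4, c_1 = 1

c_0 = -4, c_1 = 1


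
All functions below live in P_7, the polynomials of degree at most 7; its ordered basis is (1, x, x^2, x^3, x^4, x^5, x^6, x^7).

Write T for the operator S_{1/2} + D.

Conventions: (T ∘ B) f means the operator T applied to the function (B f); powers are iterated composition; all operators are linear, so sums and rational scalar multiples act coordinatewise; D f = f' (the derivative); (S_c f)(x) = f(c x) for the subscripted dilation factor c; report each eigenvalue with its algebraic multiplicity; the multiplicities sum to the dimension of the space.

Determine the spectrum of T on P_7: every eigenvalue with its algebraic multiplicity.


λ = 1/128 (multiplicity 1), λ = 1/64 (multiplicity 1), λ = 1/32 (multiplicity 1), λ = 1/16 (multiplicity 1), λ = 1/8 (multiplicity 1), λ = 1/4 (multiplicity 1), λ = 1/2 (multiplicity 1), λ = 1 (multiplicity 1)

image of 1: 1
image of x: (1/2)x + 1
image of x^2: (1/4)x^2 + 2x
image of x^3: (1/8)x^3 + 3x^2
image of x^4: (1/16)x^4 + 4x^3
image of x^5: (1/32)x^5 + 5x^4
image of x^6: (1/64)x^6 + 6x^5
image of x^7: (1/128)x^7 + 7x^6
the matrix is upper triangular; its diagonal is (1, 1/2, 1/4, 1/8, 1/16, 1/32, 1/64, 1/128)
for a triangular matrix the eigenvalues are the diagonal entries, with algebraic multiplicity their repetition count


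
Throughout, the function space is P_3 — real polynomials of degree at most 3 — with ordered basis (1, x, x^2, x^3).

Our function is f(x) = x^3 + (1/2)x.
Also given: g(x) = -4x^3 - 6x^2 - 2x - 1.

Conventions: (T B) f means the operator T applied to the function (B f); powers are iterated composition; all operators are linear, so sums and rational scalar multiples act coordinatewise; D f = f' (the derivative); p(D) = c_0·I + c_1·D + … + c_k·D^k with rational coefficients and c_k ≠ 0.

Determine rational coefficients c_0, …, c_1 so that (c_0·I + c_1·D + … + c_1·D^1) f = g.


c_0 = -4, c_1 = -2

D^0 f = x^3 + (1/2)x
D^1 f = 3x^2 + 1/2
matching coefficients of g against c_0 f + c_1 Df + … from the top degree down determines the c_i
solution: c_0 = -4, c_1 = -2


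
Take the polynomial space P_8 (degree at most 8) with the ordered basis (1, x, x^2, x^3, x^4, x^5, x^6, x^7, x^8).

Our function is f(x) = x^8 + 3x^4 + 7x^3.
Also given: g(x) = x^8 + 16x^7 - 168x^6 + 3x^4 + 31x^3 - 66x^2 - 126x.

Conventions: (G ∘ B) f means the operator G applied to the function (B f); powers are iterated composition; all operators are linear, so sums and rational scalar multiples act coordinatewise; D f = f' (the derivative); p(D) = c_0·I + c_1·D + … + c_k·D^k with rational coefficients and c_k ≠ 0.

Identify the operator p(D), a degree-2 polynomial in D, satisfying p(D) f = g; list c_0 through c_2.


D^0 f = x^8 + 3x^4 + 7x^3
D^1 f = 8x^7 + 12x^3 + 21x^2
D^2 f = 56x^6 + 36x^2 + 42x
matching coefficients of g against c_0 f + c_1 Df + … from the top degree down determines the c_i
solution: c_0 = 1, c_1 = 2, c_2 = -3

c_0 = 1, c_1 = 2, c_2 = -3


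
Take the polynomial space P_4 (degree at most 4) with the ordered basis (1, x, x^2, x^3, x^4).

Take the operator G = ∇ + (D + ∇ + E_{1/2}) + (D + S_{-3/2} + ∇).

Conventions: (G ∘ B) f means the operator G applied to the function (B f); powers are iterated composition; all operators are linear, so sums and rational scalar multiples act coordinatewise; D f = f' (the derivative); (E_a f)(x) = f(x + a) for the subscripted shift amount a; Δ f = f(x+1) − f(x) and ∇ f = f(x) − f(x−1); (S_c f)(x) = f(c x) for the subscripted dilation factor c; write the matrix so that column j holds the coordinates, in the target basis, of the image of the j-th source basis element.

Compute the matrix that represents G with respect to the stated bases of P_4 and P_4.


the matrix is [[2, 11/2, -11/4, 25/8, -47/16]; [0, -1/2, 11, -33/4, 25/2]; [0, 0, 13/4, 33/2, -33/2]; [0, 0, 0, -19/8, 22]; [0, 0, 0, 0, 97/16]] (rows listed top to bottom)

image of 1: 2
image of x: -(1/2)x + 11/2
image of x^2: (13/4)x^2 + 11x - 11/4
image of x^3: -(19/8)x^3 + (33/2)x^2 - (33/4)x + 25/8
image of x^4: (97/16)x^4 + 22x^3 - (33/2)x^2 + (25/2)x - 47/16
each image's coordinates form column j of the matrix


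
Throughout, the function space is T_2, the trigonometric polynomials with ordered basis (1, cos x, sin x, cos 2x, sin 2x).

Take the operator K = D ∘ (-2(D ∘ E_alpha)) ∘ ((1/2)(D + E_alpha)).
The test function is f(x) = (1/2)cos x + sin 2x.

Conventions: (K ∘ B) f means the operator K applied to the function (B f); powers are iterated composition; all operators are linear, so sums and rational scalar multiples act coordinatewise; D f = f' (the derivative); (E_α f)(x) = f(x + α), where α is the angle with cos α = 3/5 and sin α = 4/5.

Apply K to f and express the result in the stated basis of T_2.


g(x) = -(27/50)cos x - (39/50)sin x - (2744/625)cos 2x - (6908/625)sin 2x

D f = -(1/2)sin x + 2cos 2x
E_alpha f = (3/10)cos x - (2/5)sin x + (24/25)cos 2x - (7/25)sin 2x
(D + E_alpha) f = (3/10)cos x - (9/10)sin x + (74/25)cos 2x - (7/25)sin 2x
((1/2)(D + E_alpha)) f = (3/20)cos x - (9/20)sin x + (37/25)cos 2x - (7/50)sin 2x
E_alpha ((1/2)(D + E_alpha)) f = -(27/100)cos x - (39/100)sin x - (343/625)cos 2x - (1727/1250)sin 2x
D E_alpha ((1/2)(D + E_alpha)) f = -(39/100)cos x + (27/100)sin x - (1727/625)cos 2x + (686/625)sin 2x
(-2(D ∘ E_alpha)) ((1/2)(D + E_alpha)) f = (39/50)cos x - (27/50)sin x + (3454/625)cos 2x - (1372/625)sin 2x
D (-2(D ∘ E_alpha)) ((1/2)(D + E_alpha)) f = -(27/50)cos x - (39/50)sin x - (2744/625)cos 2x - (6908/625)sin 2x


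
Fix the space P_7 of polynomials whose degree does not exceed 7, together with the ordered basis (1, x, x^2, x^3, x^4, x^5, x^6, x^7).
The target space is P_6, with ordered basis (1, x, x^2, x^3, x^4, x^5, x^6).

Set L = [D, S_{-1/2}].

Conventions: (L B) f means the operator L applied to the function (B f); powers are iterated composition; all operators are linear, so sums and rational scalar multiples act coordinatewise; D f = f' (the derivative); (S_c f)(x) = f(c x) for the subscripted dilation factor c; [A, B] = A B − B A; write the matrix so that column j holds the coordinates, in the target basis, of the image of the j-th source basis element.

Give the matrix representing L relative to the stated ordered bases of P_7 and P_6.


the matrix is [[0, -3/2, 0, 0, 0, 0, 0, 0]; [0, 0, 3/2, 0, 0, 0, 0, 0]; [0, 0, 0, -9/8, 0, 0, 0, 0]; [0, 0, 0, 0, 3/4, 0, 0, 0]; [0, 0, 0, 0, 0, -15/32, 0, 0]; [0, 0, 0, 0, 0, 0, 9/32, 0]; [0, 0, 0, 0, 0, 0, 0, -21/128]] (rows listed top to bottom)

image of 1: 0
image of x: -3/2
image of x^2: (3/2)x
image of x^3: -(9/8)x^2
image of x^4: (3/4)x^3
image of x^5: -(15/32)x^4
image of x^6: (9/32)x^5
image of x^7: -(21/128)x^6
each image's coordinates form column j of the matrix


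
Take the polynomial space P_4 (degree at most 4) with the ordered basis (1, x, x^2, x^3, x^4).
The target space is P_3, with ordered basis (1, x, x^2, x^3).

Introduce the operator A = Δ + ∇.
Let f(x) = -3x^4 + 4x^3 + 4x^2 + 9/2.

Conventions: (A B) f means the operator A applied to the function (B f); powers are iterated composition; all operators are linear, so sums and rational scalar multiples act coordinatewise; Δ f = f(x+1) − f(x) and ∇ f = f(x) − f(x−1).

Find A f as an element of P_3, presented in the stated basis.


Δ f = -12x^3 - 6x^2 + 8x + 5
∇ f = -12x^3 + 30x^2 - 16x + 3
(Δ + ∇) f = -24x^3 + 24x^2 - 8x + 8

the image equals g(x) = -24x^3 + 24x^2 - 8x + 8


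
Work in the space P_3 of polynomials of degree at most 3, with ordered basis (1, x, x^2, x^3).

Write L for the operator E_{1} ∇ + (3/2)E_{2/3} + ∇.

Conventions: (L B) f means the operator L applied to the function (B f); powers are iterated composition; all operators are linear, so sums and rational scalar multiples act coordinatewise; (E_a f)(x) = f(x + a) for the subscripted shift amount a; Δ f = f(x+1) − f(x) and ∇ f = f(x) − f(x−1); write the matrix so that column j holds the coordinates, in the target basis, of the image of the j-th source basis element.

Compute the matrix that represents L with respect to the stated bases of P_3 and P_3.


image of 1: 3/2
image of x: (3/2)x + 3
image of x^2: (3/2)x^2 + 6x + 2/3
image of x^3: (3/2)x^3 + 9x^2 + 2x + 22/9
each image's coordinates form column j of the matrix

the matrix is [[3/2, 3, 2/3, 22/9]; [0, 3/2, 6, 2]; [0, 0, 3/2, 9]; [0, 0, 0, 3/2]] (rows listed top to bottom)


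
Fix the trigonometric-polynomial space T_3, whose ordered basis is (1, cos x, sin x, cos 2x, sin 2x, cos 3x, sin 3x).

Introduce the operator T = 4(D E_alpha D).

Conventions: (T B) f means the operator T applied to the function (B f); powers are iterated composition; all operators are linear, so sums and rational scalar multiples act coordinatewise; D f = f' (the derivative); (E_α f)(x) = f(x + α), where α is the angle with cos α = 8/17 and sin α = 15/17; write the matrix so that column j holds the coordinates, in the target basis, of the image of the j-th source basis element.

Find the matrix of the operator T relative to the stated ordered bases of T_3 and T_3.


image of 1: 0
image of cos x: -(32/17)cos x + (60/17)sin x
image of sin x: -(60/17)cos x - (32/17)sin x
image of cos 2x: (2576/289)cos 2x + (3840/289)sin 2x
image of sin 2x: -(3840/289)cos 2x + (2576/289)sin 2x
image of cos 3x: (175968/4913)cos 3x - (17820/4913)sin 3x
image of sin 3x: (17820/4913)cos 3x + (175968/4913)sin 3x
each image's coordinates form column j of the matrix

the matrix is [[0, 0, 0, 0, 0, 0, 0]; [0, -32/17, -60/17, 0, 0, 0, 0]; [0, 60/17, -32/17, 0, 0, 0, 0]; [0, 0, 0, 2576/289, -3840/289, 0, 0]; [0, 0, 0, 3840/289, 2576/289, 0, 0]; [0, 0, 0, 0, 0, 175968/4913, 17820/4913]; [0, 0, 0, 0, 0, -17820/4913, 175968/4913]] (rows listed top to bottom)


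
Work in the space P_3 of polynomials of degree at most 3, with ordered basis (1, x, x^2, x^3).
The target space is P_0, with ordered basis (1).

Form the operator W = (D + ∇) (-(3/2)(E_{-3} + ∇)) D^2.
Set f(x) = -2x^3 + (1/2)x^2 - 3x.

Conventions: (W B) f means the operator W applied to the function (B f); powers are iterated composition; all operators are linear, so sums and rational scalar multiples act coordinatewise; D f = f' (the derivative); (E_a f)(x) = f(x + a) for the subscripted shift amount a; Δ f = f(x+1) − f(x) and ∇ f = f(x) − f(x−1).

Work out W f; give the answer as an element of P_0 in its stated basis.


g(x) = 36

D f = -6x^2 + x - 3
D D f = -12x + 1
E_{-3} D^2 f = -12x + 37
∇ D^2 f = -12
(E_{-3} + ∇) D^2 f = -12x + 25
(-(3/2)(E_{-3} + ∇)) D^2 f = 18x - 75/2
D (-(3/2)(E_{-3} + ∇)) D^2 f = 18
∇ (-(3/2)(E_{-3} + ∇)) D^2 f = 18
(D + ∇) (-(3/2)(E_{-3} + ∇)) D^2 f = 36


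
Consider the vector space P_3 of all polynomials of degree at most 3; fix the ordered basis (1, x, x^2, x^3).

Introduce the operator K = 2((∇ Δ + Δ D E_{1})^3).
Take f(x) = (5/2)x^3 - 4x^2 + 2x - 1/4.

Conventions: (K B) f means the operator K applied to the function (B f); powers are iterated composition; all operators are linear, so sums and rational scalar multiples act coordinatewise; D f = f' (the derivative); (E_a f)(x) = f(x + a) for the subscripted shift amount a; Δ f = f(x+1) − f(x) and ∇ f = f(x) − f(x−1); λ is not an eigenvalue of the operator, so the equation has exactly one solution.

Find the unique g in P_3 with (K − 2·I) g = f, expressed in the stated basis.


g(x) = -(5/4)x^3 + 2x^2 - x + 1/8

write g with unknown coordinates in the stated basis and equate coefficients in (K − 2·I) g = f
solving from the highest basis element down gives g = -(5/4)x^3 + 2x^2 - x + 1/8
check: K g = 0
so K g − 2·g = (5/2)x^3 - 4x^2 + 2x - 1/4 = f ✓


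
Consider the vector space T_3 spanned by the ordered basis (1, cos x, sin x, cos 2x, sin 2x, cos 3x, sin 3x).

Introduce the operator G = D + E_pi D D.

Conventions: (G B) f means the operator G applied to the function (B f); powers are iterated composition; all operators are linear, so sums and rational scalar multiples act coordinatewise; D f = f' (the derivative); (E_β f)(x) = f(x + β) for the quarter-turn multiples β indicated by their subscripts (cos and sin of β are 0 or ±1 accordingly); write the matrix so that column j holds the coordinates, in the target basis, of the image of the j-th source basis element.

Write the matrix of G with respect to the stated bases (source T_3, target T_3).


the matrix is [[0, 0, 0, 0, 0, 0, 0]; [0, 1, 1, 0, 0, 0, 0]; [0, -1, 1, 0, 0, 0, 0]; [0, 0, 0, -4, 2, 0, 0]; [0, 0, 0, -2, -4, 0, 0]; [0, 0, 0, 0, 0, 9, 3]; [0, 0, 0, 0, 0, -3, 9]] (rows listed top to bottom)

image of 1: 0
image of cos x: cos x - sin x
image of sin x: cos x + sin x
image of cos 2x: -4cos 2x - 2sin 2x
image of sin 2x: 2cos 2x - 4sin 2x
image of cos 3x: 9cos 3x - 3sin 3x
image of sin 3x: 3cos 3x + 9sin 3x
each image's coordinates form column j of the matrix


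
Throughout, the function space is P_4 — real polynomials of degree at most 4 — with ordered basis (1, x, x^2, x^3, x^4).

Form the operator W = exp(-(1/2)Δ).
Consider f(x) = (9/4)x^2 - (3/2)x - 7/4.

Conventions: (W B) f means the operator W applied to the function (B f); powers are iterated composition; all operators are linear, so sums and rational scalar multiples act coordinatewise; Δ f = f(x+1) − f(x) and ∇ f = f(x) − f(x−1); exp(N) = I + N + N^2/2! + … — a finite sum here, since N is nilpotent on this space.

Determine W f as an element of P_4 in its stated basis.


the result is g(x) = (9/4)x^2 - (15/4)x - 25/16

order-1 term: -(9/4)x - 3/8
order-2 term: 9/16
the series for exp(-(1/2)Δ) f terminates at order 2
exp(-(1/2)Δ) f = (9/4)x^2 - (15/4)x - 25/16


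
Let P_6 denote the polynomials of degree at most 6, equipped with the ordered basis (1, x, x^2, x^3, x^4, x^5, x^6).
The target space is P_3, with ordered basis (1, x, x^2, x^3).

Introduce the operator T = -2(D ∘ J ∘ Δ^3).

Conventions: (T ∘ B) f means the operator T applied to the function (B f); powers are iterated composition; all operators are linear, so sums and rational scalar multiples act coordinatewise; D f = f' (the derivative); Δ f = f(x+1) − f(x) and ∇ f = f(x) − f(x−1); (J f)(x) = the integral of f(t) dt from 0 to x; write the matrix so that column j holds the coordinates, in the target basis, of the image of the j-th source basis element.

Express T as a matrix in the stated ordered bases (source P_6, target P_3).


the matrix is [[0, 0, 0, -12, -72, -300, -1080]; [0, 0, 0, 0, -48, -360, -1800]; [0, 0, 0, 0, 0, -120, -1080]; [0, 0, 0, 0, 0, 0, -240]] (rows listed top to bottom)

image of 1: 0
image of x: 0
image of x^2: 0
image of x^3: -12
image of x^4: -48x - 72
image of x^5: -120x^2 - 360x - 300
image of x^6: -240x^3 - 1080x^2 - 1800x - 1080
each image's coordinates form column j of the matrix


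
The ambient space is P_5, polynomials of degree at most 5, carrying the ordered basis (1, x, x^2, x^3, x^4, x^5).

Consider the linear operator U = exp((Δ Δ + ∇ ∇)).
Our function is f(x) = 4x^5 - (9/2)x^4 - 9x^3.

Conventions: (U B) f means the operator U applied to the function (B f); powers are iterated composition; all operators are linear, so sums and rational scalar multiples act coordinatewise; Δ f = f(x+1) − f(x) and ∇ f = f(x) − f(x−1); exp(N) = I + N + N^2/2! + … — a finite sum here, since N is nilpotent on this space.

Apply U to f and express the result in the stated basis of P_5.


order-1 term: 160x^3 - 108x^2 + 452x - 126
order-2 term: 960x - 216
the series for exp((Δ Δ + ∇ ∇)) f terminates at order 2
exp((Δ Δ + ∇ ∇)) f = 4x^5 - (9/2)x^4 + 151x^3 - 108x^2 + 1412x - 342

the image equals g(x) = 4x^5 - (9/2)x^4 + 151x^3 - 108x^2 + 1412x - 342


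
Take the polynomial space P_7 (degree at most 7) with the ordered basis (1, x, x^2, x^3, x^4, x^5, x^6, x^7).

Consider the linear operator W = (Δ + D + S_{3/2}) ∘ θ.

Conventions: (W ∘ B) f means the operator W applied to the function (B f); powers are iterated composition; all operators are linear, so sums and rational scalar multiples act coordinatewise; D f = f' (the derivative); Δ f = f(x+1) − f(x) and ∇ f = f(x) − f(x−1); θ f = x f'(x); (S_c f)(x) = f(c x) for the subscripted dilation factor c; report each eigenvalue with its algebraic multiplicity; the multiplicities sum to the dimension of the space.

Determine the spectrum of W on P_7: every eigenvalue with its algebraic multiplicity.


λ = 0 (multiplicity 1), λ = 3/2 (multiplicity 1), λ = 9/2 (multiplicity 1), λ = 81/8 (multiplicity 1), λ = 81/4 (multiplicity 1), λ = 1215/32 (multiplicity 1), λ = 2187/32 (multiplicity 1), λ = 15309/128 (multiplicity 1)

image of 1: 0
image of x: (3/2)x + 2
image of x^2: (9/2)x^2 + 8x + 2
image of x^3: (81/8)x^3 + 18x^2 + 9x + 3
image of x^4: (81/4)x^4 + 32x^3 + 24x^2 + 16x + 4
image of x^5: (1215/32)x^5 + 50x^4 + 50x^3 + 50x^2 + 25x + 5
image of x^6: (2187/32)x^6 + 72x^5 + 90x^4 + 120x^3 + 90x^2 + 36x + 6
image of x^7: (15309/128)x^7 + 98x^6 + 147x^5 + 245x^4 + 245x^3 + 147x^2 + 49x + 7
the matrix is upper triangular; its diagonal is (0, 3/2, 9/2, 81/8, 81/4, 1215/32, 2187/32, 15309/128)
for a triangular matrix the eigenvalues are the diagonal entries, with algebraic multiplicity their repetition count


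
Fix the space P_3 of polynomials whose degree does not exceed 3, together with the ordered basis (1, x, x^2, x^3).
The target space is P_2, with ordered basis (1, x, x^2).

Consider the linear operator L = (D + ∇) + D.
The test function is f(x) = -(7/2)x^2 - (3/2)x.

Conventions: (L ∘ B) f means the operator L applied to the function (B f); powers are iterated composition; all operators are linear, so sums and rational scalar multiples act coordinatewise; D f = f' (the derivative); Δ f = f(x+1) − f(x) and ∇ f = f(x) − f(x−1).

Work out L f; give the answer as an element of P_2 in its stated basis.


D f = -7x - 3/2
∇ f = -7x + 2
(D + ∇) f = -14x + 1/2
D f = -7x - 3/2
((D + ∇) + D) f = -21x - 1

the image equals g(x) = -21x - 1


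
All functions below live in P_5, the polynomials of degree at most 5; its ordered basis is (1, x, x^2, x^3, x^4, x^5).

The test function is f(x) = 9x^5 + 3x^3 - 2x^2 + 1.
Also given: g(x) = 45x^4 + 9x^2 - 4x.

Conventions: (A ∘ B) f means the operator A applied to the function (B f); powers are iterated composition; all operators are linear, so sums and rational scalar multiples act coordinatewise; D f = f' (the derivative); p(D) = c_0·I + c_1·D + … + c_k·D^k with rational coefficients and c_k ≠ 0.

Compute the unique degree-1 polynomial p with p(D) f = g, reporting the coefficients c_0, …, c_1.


D^0 f = 9x^5 + 3x^3 - 2x^2 + 1
D^1 f = 45x^4 + 9x^2 - 4x
matching coefficients of g against c_0 f + c_1 Df + … from the top degree down determines the c_i
solution: c_0 = 0, c_1 = 1

c_0 = 0, c_1 = 1


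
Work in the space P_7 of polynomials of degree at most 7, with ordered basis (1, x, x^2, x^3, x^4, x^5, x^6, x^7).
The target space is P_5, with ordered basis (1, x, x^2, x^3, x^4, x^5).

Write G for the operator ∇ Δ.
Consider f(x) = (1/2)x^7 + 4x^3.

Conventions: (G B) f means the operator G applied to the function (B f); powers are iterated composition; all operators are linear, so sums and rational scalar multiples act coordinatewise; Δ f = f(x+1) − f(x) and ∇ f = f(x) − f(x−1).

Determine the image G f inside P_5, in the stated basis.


Δ f = (7/2)x^6 + (21/2)x^5 + (35/2)x^4 + (35/2)x^3 + (45/2)x^2 + (31/2)x + 9/2
∇ Δ f = 21x^5 + 35x^3 + 31x

the result is g(x) = 21x^5 + 35x^3 + 31x


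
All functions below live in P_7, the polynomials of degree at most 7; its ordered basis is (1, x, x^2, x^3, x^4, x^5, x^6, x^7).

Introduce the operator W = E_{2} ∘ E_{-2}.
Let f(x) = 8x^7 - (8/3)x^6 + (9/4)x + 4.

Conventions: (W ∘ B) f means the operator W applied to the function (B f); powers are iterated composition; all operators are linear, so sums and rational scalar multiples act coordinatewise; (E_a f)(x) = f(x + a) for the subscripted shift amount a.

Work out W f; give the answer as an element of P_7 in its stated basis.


E_{-2} f = 8x^7 - (344/3)x^6 + 704x^5 - 2400x^4 + (14720/3)x^3 - 6016x^2 + (16393/4)x - 7171/6
E_{2} E_{-2} f = 8x^7 - (8/3)x^6 + (9/4)x + 4

g(x) = 8x^7 - (8/3)x^6 + (9/4)x + 4


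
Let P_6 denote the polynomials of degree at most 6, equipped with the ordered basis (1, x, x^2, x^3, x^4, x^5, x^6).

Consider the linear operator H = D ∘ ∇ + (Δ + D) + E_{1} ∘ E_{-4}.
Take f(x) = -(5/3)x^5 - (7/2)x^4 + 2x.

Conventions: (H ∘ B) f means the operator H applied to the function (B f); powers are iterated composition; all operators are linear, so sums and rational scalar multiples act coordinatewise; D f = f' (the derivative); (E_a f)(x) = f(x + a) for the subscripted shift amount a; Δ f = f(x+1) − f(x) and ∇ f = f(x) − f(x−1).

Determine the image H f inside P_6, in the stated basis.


∇ f = -(25/3)x^4 + (8/3)x^3 + (13/3)x^2 - (17/3)x + 23/6
D ∇ f = -(100/3)x^3 + 8x^2 + (26/3)x - 17/3
Δ f = -(25/3)x^4 - (92/3)x^3 - (113/3)x^2 - (67/3)x - 19/6
D f = -(25/3)x^4 - 14x^3 + 2
(Δ + D) f = -(50/3)x^4 - (134/3)x^3 - (113/3)x^2 - (67/3)x - 7/6
E_{-4} f = -(5/3)x^5 + (179/6)x^4 - (632/3)x^3 + (2192/3)x^2 - (3706/3)x + 2408/3
E_{1} E_{-4} f = -(5/3)x^5 + (43/2)x^4 - 108x^3 + 261x^2 - 295x + 231/2
(D ∘ ∇ + (Δ + D) + E_{1} ∘ E_{-4}) f = -(5/3)x^5 + (29/6)x^4 - 186x^3 + (694/3)x^2 - (926/3)x + 326/3

g(x) = -(5/3)x^5 + (29/6)x^4 - 186x^3 + (694/3)x^2 - (926/3)x + 326/3


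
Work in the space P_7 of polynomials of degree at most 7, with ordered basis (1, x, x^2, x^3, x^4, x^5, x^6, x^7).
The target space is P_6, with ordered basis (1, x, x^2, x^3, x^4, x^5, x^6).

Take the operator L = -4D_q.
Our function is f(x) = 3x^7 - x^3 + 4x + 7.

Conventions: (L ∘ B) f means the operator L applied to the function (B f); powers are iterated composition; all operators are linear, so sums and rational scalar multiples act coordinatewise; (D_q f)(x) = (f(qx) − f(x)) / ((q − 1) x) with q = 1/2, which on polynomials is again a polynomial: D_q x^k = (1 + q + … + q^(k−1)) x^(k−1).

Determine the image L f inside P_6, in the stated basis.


g(x) = -(381/16)x^6 + 7x^2 - 16

D_q f = (381/64)x^6 - (7/4)x^2 + 4
(-4D_q) f = -(381/16)x^6 + 7x^2 - 16
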